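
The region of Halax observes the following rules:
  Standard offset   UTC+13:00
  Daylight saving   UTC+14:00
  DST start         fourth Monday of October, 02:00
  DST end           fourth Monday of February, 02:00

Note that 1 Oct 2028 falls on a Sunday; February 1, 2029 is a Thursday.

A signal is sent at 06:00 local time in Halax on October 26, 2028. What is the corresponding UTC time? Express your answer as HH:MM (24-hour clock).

16:00

1 October 2028 is a Sunday, so the first Monday is October 2 and the fourth is October 23.
1 February 2029 is a Thursday, so the first Monday is February 5 and the fourth is February 26.
October 26, 2028 lies within the daylight-saving period (23 October 2028 – 26 February 2029), so Halax is on daylight time, UTC+14:00.
06:00 local − 14h = 16:00 UTC (rolling into the previous day, 25 October 2028).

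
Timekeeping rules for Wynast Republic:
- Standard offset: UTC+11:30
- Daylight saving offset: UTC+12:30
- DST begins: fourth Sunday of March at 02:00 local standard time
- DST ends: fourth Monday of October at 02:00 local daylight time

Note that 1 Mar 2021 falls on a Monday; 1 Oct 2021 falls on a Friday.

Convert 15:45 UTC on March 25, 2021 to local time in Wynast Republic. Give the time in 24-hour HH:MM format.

1 March 2021 is a Monday, so the first Sunday is March 7 and the fourth is March 28.
1 October 2021 is a Friday, so the first Monday is October 4 and the fourth is October 25.
At the standard offset (UTC+11:30), 15:45 UTC + 11h30m = 03:15 Wynast Republic standard time (rolling into the next day, 26 March 2021).
The standard-time date in Wynast Republic, March 26, 2021, is outside the daylight-saving period (28 March – 25 October), so Wynast Republic is on standard time, UTC+11:30.
15:45 UTC + 11h30m = 03:15 local (rolling into the next day, 26 March 2021).

03:15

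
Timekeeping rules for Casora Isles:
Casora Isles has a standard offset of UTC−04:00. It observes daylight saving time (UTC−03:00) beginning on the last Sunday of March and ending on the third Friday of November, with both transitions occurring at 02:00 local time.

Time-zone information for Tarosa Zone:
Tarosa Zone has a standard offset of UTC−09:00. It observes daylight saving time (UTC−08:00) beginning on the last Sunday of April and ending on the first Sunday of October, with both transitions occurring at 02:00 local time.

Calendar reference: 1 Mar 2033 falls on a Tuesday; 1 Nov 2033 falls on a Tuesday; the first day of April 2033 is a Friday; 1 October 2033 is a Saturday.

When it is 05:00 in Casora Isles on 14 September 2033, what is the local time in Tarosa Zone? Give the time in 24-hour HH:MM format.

00:00

1 March 2033 is a Tuesday, so Sundays fall on 6, 13, 20, 27; the last is March 27.
1 November 2033 is a Tuesday, so the first Friday is November 4 and the third is November 18.
14 September 2033 lies within the daylight-saving period (27 March – 18 November), so Casora Isles is on daylight time, UTC−03:00.
05:00 Casora Isles + 3h = 08:00 UTC.
1 April 2033 is a Friday, so Sundays fall on 3, 10, 17, 24; the last is April 24.
1 October 2033 is a Saturday, so the first Sunday is October 2.
At the standard offset (UTC−09:00), 08:00 UTC − 9h = 23:00 Tarosa Zone standard time (rolling into the previous day, 13 September 2033).
The standard-time date in Tarosa Zone, 13 September 2033, lies within the daylight-saving period (24 April – 2 October), so Tarosa Zone is on daylight time, UTC−08:00.
08:00 UTC − 8h = 00:00 Tarosa Zone.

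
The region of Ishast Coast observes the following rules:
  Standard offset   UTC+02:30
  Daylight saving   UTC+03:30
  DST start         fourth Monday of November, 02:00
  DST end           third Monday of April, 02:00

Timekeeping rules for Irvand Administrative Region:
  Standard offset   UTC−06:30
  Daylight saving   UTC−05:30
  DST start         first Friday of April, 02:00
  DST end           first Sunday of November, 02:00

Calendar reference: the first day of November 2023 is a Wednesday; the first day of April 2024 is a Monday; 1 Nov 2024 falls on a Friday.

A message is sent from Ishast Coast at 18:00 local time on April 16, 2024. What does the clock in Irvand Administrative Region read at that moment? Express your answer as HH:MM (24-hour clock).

10:00

1 November 2023 is a Wednesday, so the first Monday is November 6 and the fourth is November 27.
1 April 2024 is a Monday, so the first Monday is April 1 and the third is April 15.
April 16, 2024 is outside the daylight-saving period (27 November 2023 – 15 April 2024), so Ishast Coast is on standard time, UTC+02:30.
18:00 Ishast Coast − 2h30m = 15:30 UTC.
1 April 2024 is a Monday, so the first Friday is April 5.
1 November 2024 is a Friday, so the first Sunday is November 3.
At the standard offset (UTC−06:30), 15:30 UTC − 6h30m = 09:00 Irvand Administrative Region standard time.
Daylight saving runs 5 April – 3 November; the standard-time date in Irvand Administrative Region, April 16, 2024, is inside that window, so Irvand Administrative Region is at UTC−05:30.
15:30 UTC − 5h30m = 10:00 Irvand Administrative Region.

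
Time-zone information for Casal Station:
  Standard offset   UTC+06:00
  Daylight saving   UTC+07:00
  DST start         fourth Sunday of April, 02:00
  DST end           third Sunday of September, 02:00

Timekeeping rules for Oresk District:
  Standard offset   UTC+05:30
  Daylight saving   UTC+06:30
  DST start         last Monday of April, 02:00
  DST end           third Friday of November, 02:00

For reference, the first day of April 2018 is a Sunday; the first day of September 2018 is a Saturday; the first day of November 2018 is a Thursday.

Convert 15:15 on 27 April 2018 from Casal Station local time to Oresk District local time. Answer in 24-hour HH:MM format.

1 April 2018 is a Sunday, so the first Sunday is April 1 and the fourth is April 22.
1 September 2018 is a Saturday, so the first Sunday is September 2 and the third is September 16.
27 April 2018 lies within the daylight-saving period (22 April – 16 September), so Casal Station is on daylight time, UTC+07:00.
15:15 Casal Station − 7h = 08:15 UTC.
1 April 2018 is a Sunday, so Mondays fall on 2, 9, 16, 23, 30; the last is April 30.
1 November 2018 is a Thursday, so the first Friday is November 2 and the third is November 16.
At the standard offset (UTC+05:30), 08:15 UTC + 5h30m = 13:45 Oresk District standard time.
The standard-time date in Oresk District, 27 April 2018, does not fall between 30 April and 16 November, so daylight saving is not in effect and Oresk District is at UTC+05:30.
08:15 UTC + 5h30m = 13:45 Oresk District.

13:45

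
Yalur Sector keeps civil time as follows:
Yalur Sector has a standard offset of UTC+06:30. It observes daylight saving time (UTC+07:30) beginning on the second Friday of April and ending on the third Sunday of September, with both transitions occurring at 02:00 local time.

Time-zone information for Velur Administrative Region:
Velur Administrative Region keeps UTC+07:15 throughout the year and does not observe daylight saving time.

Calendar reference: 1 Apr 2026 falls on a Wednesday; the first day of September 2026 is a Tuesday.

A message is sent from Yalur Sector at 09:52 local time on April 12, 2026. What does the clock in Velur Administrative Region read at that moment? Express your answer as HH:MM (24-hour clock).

09:37

1 April 2026 is a Wednesday, so the first Friday is April 3 and the second is April 10.
1 September 2026 is a Tuesday, so the first Sunday is September 6 and the third is September 20.
April 12, 2026 lies within the daylight-saving period (10 April – 20 September), so Yalur Sector is on daylight time, UTC+07:30.
09:52 Yalur Sector − 7h30m = 02:22 UTC.
Velur Administrative Region stays on UTC+07:15 all year.
02:22 UTC + 7h15m = 09:37 Velur Administrative Region.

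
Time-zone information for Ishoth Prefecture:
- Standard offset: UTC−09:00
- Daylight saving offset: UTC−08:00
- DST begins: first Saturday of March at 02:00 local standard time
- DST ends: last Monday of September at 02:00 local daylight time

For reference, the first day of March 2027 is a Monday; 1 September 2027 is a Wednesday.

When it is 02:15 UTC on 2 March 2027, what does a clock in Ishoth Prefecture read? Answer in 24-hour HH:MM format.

1 March 2027 is a Monday, so the first Saturday is March 6.
1 September 2027 is a Wednesday, so Mondays fall on 6, 13, 20, 27; the last is September 27.
At the standard offset (UTC−09:00), 02:15 UTC − 9h = 17:15 Ishoth Prefecture standard time (rolling into the previous day, 1 March 2027).
The standard-time date in Ishoth Prefecture, 1 March 2027, is outside the daylight-saving period (6 March – 27 September), so Ishoth Prefecture is on standard time, UTC−09:00.
02:15 UTC − 9h = 17:15 local (rolling into the previous day, 1 March 2027).

17:15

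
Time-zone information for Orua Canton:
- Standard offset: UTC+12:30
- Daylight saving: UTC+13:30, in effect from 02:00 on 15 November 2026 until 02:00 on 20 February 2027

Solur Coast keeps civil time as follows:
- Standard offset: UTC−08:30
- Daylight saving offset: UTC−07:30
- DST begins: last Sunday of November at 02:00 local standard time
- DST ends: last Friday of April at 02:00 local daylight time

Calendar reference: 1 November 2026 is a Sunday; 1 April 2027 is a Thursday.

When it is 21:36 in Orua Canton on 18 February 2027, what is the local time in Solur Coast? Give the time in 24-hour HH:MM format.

00:36

18 February 2027 falls between 15 November 2026 and 20 February 2027, so daylight saving is in effect and Orua Canton is at UTC+13:30.
21:36 Orua Canton − 13h30m = 08:06 UTC.
1 November 2026 is a Sunday, so Sundays fall on 1, 8, 15, 22, 29; the last is November 29.
1 April 2027 is a Thursday, so Fridays fall on 2, 9, 16, 23, 30; the last is April 30.
At the standard offset (UTC−08:30), 08:06 UTC − 8h30m = 23:36 Solur Coast standard time (rolling into the previous day, 17 February 2027).
The standard-time date in Solur Coast, 17 February 2027, lies within the daylight-saving period (29 November 2026 – 30 April 2027), so Solur Coast is on daylight time, UTC−07:30.
08:06 UTC − 7h30m = 00:36 Solur Coast.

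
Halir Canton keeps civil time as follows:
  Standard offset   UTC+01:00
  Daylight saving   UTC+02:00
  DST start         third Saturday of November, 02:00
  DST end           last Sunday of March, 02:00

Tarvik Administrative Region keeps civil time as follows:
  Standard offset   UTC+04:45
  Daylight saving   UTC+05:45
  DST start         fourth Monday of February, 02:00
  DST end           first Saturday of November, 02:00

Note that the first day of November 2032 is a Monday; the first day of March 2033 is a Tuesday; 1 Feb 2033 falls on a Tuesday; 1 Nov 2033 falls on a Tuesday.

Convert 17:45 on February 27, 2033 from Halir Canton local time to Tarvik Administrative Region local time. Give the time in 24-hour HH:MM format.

20:30

1 November 2032 is a Monday, so the first Saturday is November 6 and the third is November 20.
1 March 2033 is a Tuesday, so Sundays fall on 6, 13, 20, 27; the last is March 27.
Daylight saving runs 20 November 2032 – 27 March 2033; February 27, 2033 is inside that window, so Halir Canton is at UTC+02:00.
17:45 Halir Canton − 2h = 15:45 UTC.
1 February 2033 is a Tuesday, so the first Monday is February 7 and the fourth is February 28.
1 November 2033 is a Tuesday, so the first Saturday is November 5.
At the standard offset (UTC+04:45), 15:45 UTC + 4h45m = 20:30 Tarvik Administrative Region standard time.
The standard-time date in Tarvik Administrative Region, February 27, 2033, is outside the daylight-saving period (28 February – 5 November), so Tarvik Administrative Region is on standard time, UTC+04:45.
15:45 UTC + 4h45m = 20:30 Tarvik Administrative Region.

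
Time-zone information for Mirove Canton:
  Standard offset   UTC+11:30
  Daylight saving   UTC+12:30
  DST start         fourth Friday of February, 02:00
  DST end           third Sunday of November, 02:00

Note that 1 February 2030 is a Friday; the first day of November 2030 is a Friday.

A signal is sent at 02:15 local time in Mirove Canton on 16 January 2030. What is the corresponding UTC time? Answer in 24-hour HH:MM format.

1 February 2030 is a Friday, so the first Friday is February 1 and the fourth is February 22.
1 November 2030 is a Friday, so the first Sunday is November 3 and the third is November 17.
Daylight saving runs 22 February – 17 November; 16 January 2030 is outside that window, so Mirove Canton is on standard time at UTC+11:30.
02:15 local − 11h30m = 14:45 UTC (rolling into the previous day, 15 January 2030).

14:45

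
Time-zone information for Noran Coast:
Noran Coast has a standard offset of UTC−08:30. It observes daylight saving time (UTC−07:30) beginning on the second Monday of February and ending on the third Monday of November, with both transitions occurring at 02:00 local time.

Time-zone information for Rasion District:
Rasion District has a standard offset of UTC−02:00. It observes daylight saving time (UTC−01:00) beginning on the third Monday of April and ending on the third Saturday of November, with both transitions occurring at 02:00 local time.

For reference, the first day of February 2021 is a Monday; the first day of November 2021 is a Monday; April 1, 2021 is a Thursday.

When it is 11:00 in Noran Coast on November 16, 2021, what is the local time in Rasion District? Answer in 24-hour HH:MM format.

18:30

1 February 2021 is a Monday, so the first Monday is February 1 and the second is February 8.
1 November 2021 is a Monday, so the first Monday is November 1 and the third is November 15.
November 16, 2021 is outside the daylight-saving period (8 February – 15 November), so Noran Coast is on standard time, UTC−08:30.
11:00 Noran Coast + 8h30m = 19:30 UTC.
1 April 2021 is a Thursday, so the first Monday is April 5 and the third is April 19.
1 November 2021 is a Monday, so the first Saturday is November 6 and the third is November 20.
At the standard offset (UTC−02:00), 19:30 UTC − 2h = 17:30 Rasion District standard time.
The standard-time date in Rasion District, November 16, 2021, lies within the daylight-saving period (19 April – 20 November), so Rasion District is on daylight time, UTC−01:00.
19:30 UTC − 1h = 18:30 Rasion District.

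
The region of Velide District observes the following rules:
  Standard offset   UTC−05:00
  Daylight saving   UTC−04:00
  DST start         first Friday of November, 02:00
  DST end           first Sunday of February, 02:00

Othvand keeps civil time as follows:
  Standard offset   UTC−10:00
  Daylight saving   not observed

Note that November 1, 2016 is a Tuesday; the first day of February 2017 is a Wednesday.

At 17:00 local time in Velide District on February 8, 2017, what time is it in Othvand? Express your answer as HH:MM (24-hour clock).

1 November 2016 is a Tuesday, so the first Friday is November 4.
1 February 2017 is a Wednesday, so the first Sunday is February 5.
February 8, 2017 is outside the daylight-saving period (4 November 2016 – 5 February 2017), so Velide District is on standard time, UTC−05:00.
17:00 Velide District + 5h = 22:00 UTC.
Othvand has no daylight saving, so its offset is UTC−10:00 year-round.
22:00 UTC − 10h = 12:00 Othvand.

12:00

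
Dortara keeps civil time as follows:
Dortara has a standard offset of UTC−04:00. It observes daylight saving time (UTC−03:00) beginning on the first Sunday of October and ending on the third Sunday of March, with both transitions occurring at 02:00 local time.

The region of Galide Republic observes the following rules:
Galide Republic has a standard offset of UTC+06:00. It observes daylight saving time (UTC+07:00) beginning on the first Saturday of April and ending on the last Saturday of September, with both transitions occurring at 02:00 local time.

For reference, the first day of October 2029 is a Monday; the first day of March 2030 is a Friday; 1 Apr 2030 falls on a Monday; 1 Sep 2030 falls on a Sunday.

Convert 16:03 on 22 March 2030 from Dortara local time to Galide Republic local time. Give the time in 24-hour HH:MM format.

02:03

1 October 2029 is a Monday, so the first Sunday is October 7.
1 March 2030 is a Friday, so the first Sunday is March 3 and the third is March 17.
22 March 2030 is outside the daylight-saving period (7 October 2029 – 17 March 2030), so Dortara is on standard time, UTC−04:00.
16:03 Dortara + 4h = 20:03 UTC.
1 April 2030 is a Monday, so the first Saturday is April 6.
1 September 2030 is a Sunday, so Saturdays fall on 7, 14, 21, 28; the last is September 28.
At the standard offset (UTC+06:00), 20:03 UTC + 6h = 02:03 Galide Republic standard time (rolling into the next day, 23 March 2030).
The standard-time date in Galide Republic, 23 March 2030, is outside the daylight-saving period (6 April – 28 September), so Galide Republic is on standard time, UTC+06:00.
20:03 UTC + 6h = 02:03 Galide Republic (rolling into the next day, 23 March 2030).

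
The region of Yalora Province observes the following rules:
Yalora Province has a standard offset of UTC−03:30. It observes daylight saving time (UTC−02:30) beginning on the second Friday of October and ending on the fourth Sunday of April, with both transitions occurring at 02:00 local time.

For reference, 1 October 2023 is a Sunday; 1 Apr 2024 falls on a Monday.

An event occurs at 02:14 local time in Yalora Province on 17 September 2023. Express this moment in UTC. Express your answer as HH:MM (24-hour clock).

1 October 2023 is a Sunday, so the first Friday is October 6 and the second is October 13.
1 April 2024 is a Monday, so the first Sunday is April 7 and the fourth is April 28.
17 September 2023 does not fall between 13 October 2023 and 28 April 2024, so daylight saving is not in effect and Yalora Province is at UTC−03:30.
02:14 local + 3h30m = 05:44 UTC.

05:44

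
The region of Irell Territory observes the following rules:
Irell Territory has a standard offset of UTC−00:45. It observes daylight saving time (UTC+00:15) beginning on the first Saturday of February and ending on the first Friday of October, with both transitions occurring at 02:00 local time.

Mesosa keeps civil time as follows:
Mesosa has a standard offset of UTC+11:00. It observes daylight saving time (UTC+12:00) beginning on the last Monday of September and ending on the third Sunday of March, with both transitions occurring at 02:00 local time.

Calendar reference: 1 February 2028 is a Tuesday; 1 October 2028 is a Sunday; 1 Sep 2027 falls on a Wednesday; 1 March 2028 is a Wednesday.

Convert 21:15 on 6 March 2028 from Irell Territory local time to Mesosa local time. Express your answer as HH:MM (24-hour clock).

09:00

1 February 2028 is a Tuesday, so the first Saturday is February 5.
1 October 2028 is a Sunday, so the first Friday is October 6.
Daylight saving runs 5 February – 6 October; 6 March 2028 is inside that window, so Irell Territory is at UTC+00:15.
21:15 Irell Territory − 0h15m = 21:00 UTC.
1 September 2027 is a Wednesday, so Mondays fall on 6, 13, 20, 27; the last is September 27.
1 March 2028 is a Wednesday, so the first Sunday is March 5 and the third is March 19.
At the standard offset (UTC+11:00), 21:00 UTC + 11h = 08:00 Mesosa standard time (rolling into the next day, 7 March 2028).
Daylight saving runs 27 September 2027 – 19 March 2028; the standard-time date in Mesosa, 7 March 2028, is inside that window, so Mesosa is at UTC+12:00.
21:00 UTC + 12h = 09:00 Mesosa (rolling into the next day, 7 March 2028).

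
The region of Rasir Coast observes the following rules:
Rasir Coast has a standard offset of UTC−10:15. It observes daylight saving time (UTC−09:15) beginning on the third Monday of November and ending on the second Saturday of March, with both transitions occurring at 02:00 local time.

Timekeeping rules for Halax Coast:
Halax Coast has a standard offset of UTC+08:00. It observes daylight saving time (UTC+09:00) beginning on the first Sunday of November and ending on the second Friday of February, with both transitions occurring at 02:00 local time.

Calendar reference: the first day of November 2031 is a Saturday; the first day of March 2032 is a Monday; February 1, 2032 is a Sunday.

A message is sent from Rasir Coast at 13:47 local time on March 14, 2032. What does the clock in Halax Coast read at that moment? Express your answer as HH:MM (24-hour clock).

08:02

1 November 2031 is a Saturday, so the first Monday is November 3 and the third is November 17.
1 March 2032 is a Monday, so the first Saturday is March 6 and the second is March 13.
March 14, 2032 is outside the daylight-saving period (17 November 2031 – 13 March 2032), so Rasir Coast is on standard time, UTC−10:15.
13:47 Rasir Coast + 10h15m = 00:02 UTC (rolling into the next day, 15 March 2032).
1 November 2031 is a Saturday, so the first Sunday is November 2.
1 February 2032 is a Sunday, so the first Friday is February 6 and the second is February 13.
At the standard offset (UTC+08:00), 00:02 UTC + 8h = 08:02 Halax Coast standard time.
Daylight saving runs 2 November 2031 – 13 February 2032; the standard-time date in Halax Coast, March 15, 2032, is outside that window, so Halax Coast is on standard time at UTC+08:00.
00:02 UTC + 8h = 08:02 Halax Coast.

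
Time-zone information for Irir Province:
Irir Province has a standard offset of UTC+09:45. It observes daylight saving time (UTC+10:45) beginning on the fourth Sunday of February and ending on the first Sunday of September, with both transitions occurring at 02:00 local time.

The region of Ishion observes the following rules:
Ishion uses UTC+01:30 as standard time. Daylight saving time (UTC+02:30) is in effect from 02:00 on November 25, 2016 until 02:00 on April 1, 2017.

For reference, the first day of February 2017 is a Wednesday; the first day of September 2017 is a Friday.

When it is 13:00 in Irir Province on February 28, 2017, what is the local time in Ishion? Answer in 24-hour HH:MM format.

04:45

1 February 2017 is a Wednesday, so the first Sunday is February 5 and the fourth is February 26.
1 September 2017 is a Friday, so the first Sunday is September 3.
Daylight saving runs 26 February – 3 September; February 28, 2017 is inside that window, so Irir Province is at UTC+10:45.
13:00 Irir Province − 10h45m = 02:15 UTC.
At the standard offset (UTC+01:30), 02:15 UTC + 1h30m = 03:45 Ishion standard time.
The standard-time date in Ishion, February 28, 2017, falls between 25 November 2016 and 1 April 2017, so daylight saving is in effect and Ishion is at UTC+02:30.
02:15 UTC + 2h30m = 04:45 Ishion.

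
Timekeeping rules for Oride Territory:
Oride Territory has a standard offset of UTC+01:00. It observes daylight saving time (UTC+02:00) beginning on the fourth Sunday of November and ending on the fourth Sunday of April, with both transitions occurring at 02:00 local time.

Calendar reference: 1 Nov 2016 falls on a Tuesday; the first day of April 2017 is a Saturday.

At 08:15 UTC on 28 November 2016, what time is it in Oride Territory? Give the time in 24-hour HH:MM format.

1 November 2016 is a Tuesday, so the first Sunday is November 6 and the fourth is November 27.
1 April 2017 is a Saturday, so the first Sunday is April 2 and the fourth is April 23.
At the standard offset (UTC+01:00), 08:15 UTC + 1h = 09:15 Oride Territory standard time.
The standard-time date in Oride Territory, 28 November 2016, falls between 27 November 2016 and 23 April 2017, so daylight saving is in effect and Oride Territory is at UTC+02:00.
08:15 UTC + 2h = 10:15 local.

10:15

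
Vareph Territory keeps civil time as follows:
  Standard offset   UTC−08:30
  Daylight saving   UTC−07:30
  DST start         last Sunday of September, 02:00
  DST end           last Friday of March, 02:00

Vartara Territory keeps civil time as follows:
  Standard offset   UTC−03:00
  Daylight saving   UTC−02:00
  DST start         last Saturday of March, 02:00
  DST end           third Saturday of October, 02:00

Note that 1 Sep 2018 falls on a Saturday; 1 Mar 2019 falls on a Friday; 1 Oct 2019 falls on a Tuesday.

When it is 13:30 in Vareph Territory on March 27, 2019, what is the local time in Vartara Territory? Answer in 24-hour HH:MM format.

18:00

1 September 2018 is a Saturday, so Sundays fall on 2, 9, 16, 23, 30; the last is September 30.
1 March 2019 is a Friday, so Fridays fall on 1, 8, 15, 22, 29; the last is March 29.
Daylight saving runs 30 September 2018 – 29 March 2019; March 27, 2019 is inside that window, so Vareph Territory is at UTC−07:30.
13:30 Vareph Territory + 7h30m = 21:00 UTC.
1 March 2019 is a Friday, so Saturdays fall on 2, 9, 16, 23, 30; the last is March 30.
1 October 2019 is a Tuesday, so the first Saturday is October 5 and the third is October 19.
At the standard offset (UTC−03:00), 21:00 UTC − 3h = 18:00 Vartara Territory standard time.
Daylight saving runs 30 March – 19 October; the standard-time date in Vartara Territory, March 27, 2019, is outside that window, so Vartara Territory is on standard time at UTC−03:00.
21:00 UTC − 3h = 18:00 Vartara Territory.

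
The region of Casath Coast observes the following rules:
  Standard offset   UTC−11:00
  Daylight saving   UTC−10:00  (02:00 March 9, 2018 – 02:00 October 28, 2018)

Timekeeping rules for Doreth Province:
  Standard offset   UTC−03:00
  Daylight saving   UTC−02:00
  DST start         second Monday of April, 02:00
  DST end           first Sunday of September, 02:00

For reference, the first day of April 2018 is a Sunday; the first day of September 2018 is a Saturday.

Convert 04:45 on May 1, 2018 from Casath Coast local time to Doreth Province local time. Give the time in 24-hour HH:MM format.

12:45

May 1, 2018 falls between 9 March and 28 October, so daylight saving is in effect and Casath Coast is at UTC−10:00.
04:45 Casath Coast + 10h = 14:45 UTC.
1 April 2018 is a Sunday, so the first Monday is April 2 and the second is April 9.
1 September 2018 is a Saturday, so the first Sunday is September 2.
At the standard offset (UTC−03:00), 14:45 UTC − 3h = 11:45 Doreth Province standard time.
The standard-time date in Doreth Province, May 1, 2018, falls between 9 April and 2 September, so daylight saving is in effect and Doreth Province is at UTC−02:00.
14:45 UTC − 2h = 12:45 Doreth Province.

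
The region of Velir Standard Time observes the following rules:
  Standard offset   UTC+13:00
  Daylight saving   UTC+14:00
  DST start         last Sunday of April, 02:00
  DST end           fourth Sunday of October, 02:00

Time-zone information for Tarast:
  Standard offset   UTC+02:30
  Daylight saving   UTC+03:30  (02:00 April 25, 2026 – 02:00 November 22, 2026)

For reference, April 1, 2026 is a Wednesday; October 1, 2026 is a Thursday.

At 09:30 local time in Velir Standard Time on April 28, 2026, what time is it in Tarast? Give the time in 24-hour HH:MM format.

23:00

1 April 2026 is a Wednesday, so Sundays fall on 5, 12, 19, 26; the last is April 26.
1 October 2026 is a Thursday, so the first Sunday is October 4 and the fourth is October 25.
April 28, 2026 falls between 26 April and 25 October, so daylight saving is in effect and Velir Standard Time is at UTC+14:00.
09:30 Velir Standard Time − 14h = 19:30 UTC (rolling into the previous day, 27 April 2026).
At the standard offset (UTC+02:30), 19:30 UTC + 2h30m = 22:00 Tarast standard time.
The standard-time date in Tarast, April 27, 2026, lies within the daylight-saving period (25 April – 22 November), so Tarast is on daylight time, UTC+03:30.
19:30 UTC + 3h30m = 23:00 Tarast.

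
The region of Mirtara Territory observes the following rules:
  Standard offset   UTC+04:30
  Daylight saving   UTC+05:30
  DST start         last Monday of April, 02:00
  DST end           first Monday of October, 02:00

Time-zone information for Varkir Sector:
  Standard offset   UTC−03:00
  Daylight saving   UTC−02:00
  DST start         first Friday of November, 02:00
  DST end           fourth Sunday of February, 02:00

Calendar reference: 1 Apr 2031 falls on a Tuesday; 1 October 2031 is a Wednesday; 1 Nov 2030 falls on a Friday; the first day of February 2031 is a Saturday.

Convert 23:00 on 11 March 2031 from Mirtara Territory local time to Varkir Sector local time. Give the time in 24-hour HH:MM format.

15:30

1 April 2031 is a Tuesday, so Mondays fall on 7, 14, 21, 28; the last is April 28.
1 October 2031 is a Wednesday, so the first Monday is October 6.
Daylight saving runs 28 April – 6 October; 11 March 2031 is outside that window, so Mirtara Territory is on standard time at UTC+04:30.
23:00 Mirtara Territory − 4h30m = 18:30 UTC.
1 November 2030 is a Friday, so the first Friday is November 1.
1 February 2031 is a Saturday, so the first Sunday is February 2 and the fourth is February 23.
At the standard offset (UTC−03:00), 18:30 UTC − 3h = 15:30 Varkir Sector standard time.
Daylight saving runs 1 November 2030 – 23 February 2031; the standard-time date in Varkir Sector, 11 March 2031, is outside that window, so Varkir Sector is on standard time at UTC−03:00.
18:30 UTC − 3h = 15:30 Varkir Sector.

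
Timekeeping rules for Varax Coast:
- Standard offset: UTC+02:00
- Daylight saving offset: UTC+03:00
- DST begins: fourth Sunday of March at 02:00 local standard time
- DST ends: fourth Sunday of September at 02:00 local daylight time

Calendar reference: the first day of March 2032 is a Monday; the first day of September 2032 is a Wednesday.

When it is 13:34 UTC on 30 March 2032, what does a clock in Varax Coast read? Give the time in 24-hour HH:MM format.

1 March 2032 is a Monday, so the first Sunday is March 7 and the fourth is March 28.
1 September 2032 is a Wednesday, so the first Sunday is September 5 and the fourth is September 26.
At the standard offset (UTC+02:00), 13:34 UTC + 2h = 15:34 Varax Coast standard time.
The standard-time date in Varax Coast, 30 March 2032, falls between 28 March and 26 September, so daylight saving is in effect and Varax Coast is at UTC+03:00.
13:34 UTC + 3h = 16:34 local.

16:34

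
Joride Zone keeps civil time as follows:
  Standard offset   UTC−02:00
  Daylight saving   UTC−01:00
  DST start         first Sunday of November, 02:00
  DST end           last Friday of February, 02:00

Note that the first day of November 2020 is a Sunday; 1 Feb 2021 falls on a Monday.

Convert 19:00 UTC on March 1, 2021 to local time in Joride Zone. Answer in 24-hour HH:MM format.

1 November 2020 is a Sunday, so the first Sunday is November 1.
1 February 2021 is a Monday, so Fridays fall on 5, 12, 19, 26; the last is February 26.
At the standard offset (UTC−02:00), 19:00 UTC − 2h = 17:00 Joride Zone standard time.
The standard-time date in Joride Zone, March 1, 2021, does not fall between 1 November 2020 and 26 February 2021, so daylight saving is not in effect and Joride Zone is at UTC−02:00.
19:00 UTC − 2h = 17:00 local.

17:00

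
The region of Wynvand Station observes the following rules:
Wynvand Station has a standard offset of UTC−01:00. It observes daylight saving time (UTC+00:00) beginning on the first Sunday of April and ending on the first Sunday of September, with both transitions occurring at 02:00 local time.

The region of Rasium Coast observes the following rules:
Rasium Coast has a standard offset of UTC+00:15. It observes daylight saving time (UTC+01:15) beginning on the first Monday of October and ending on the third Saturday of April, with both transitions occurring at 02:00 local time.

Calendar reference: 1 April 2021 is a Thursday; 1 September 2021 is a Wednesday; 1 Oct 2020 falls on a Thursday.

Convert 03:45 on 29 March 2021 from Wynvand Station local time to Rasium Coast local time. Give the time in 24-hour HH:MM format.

06:00

1 April 2021 is a Thursday, so the first Sunday is April 4.
1 September 2021 is a Wednesday, so the first Sunday is September 5.
29 March 2021 does not fall between 4 April and 5 September, so daylight saving is not in effect and Wynvand Station is at UTC−01:00.
03:45 Wynvand Station + 1h = 04:45 UTC.
1 October 2020 is a Thursday, so the first Monday is October 5.
1 April 2021 is a Thursday, so the first Saturday is April 3 and the third is April 17.
At the standard offset (UTC+00:15), 04:45 UTC + 0h15m = 05:00 Rasium Coast standard time.
The standard-time date in Rasium Coast, 29 March 2021, falls between 5 October 2020 and 17 April 2021, so daylight saving is in effect and Rasium Coast is at UTC+01:15.
04:45 UTC + 1h15m = 06:00 Rasium Coast.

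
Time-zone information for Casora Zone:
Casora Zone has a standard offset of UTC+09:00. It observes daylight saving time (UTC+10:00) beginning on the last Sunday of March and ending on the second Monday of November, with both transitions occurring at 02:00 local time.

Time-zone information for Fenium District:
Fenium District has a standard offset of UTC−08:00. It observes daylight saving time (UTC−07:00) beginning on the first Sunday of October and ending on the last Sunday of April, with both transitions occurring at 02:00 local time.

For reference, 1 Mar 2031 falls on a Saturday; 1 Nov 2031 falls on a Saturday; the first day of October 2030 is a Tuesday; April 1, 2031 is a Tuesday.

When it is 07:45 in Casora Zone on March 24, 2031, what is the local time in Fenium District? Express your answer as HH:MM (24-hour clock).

1 March 2031 is a Saturday, so Sundays fall on 2, 9, 16, 23, 30; the last is March 30.
1 November 2031 is a Saturday, so the first Monday is November 3 and the second is November 10.
Daylight saving runs 30 March – 10 November; March 24, 2031 is outside that window, so Casora Zone is on standard time at UTC+09:00.
07:45 Casora Zone − 9h = 22:45 UTC (rolling into the previous day, 23 March 2031).
1 October 2030 is a Tuesday, so the first Sunday is October 6.
1 April 2031 is a Tuesday, so Sundays fall on 6, 13, 20, 27; the last is April 27.
At the standard offset (UTC−08:00), 22:45 UTC − 8h = 14:45 Fenium District standard time.
Daylight saving runs 6 October 2030 – 27 April 2031; the standard-time date in Fenium District, March 23, 2031, is inside that window, so Fenium District is at UTC−07:00.
22:45 UTC − 7h = 15:45 Fenium District.

15:45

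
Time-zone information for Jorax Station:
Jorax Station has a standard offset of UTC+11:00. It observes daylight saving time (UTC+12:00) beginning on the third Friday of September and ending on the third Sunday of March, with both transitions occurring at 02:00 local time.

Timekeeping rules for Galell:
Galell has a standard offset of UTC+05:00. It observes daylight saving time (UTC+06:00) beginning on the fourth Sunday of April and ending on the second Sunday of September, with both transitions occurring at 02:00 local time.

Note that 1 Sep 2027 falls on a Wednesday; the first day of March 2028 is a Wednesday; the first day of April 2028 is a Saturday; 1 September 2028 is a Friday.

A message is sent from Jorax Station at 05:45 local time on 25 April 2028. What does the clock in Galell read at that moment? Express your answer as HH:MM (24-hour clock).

1 September 2027 is a Wednesday, so the first Friday is September 3 and the third is September 17.
1 March 2028 is a Wednesday, so the first Sunday is March 5 and the third is March 19.
Daylight saving runs 17 September 2027 – 19 March 2028; 25 April 2028 is outside that window, so Jorax Station is on standard time at UTC+11:00.
05:45 Jorax Station − 11h = 18:45 UTC (rolling into the previous day, 24 April 2028).
1 April 2028 is a Saturday, so the first Sunday is April 2 and the fourth is April 23.
1 September 2028 is a Friday, so the first Sunday is September 3 and the second is September 10.
At the standard offset (UTC+05:00), 18:45 UTC + 5h = 23:45 Galell standard time.
The standard-time date in Galell, 24 April 2028, falls between 23 April and 10 September, so daylight saving is in effect and Galell is at UTC+06:00.
18:45 UTC + 6h = 00:45 Galell (rolling into the next day, 25 April 2028).

00:45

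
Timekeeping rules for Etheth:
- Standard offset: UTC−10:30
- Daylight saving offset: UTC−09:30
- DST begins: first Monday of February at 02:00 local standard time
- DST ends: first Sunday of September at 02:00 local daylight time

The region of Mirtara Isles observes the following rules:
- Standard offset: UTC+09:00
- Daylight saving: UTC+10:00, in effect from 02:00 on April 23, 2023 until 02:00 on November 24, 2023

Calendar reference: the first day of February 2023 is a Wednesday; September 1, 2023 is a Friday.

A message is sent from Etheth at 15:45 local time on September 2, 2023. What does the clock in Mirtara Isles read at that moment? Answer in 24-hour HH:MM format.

11:15

1 February 2023 is a Wednesday, so the first Monday is February 6.
1 September 2023 is a Friday, so the first Sunday is September 3.
Daylight saving runs 6 February – 3 September; September 2, 2023 is inside that window, so Etheth is at UTC−09:30.
15:45 Etheth + 9h30m = 01:15 UTC (rolling into the next day, 3 September 2023).
At the standard offset (UTC+09:00), 01:15 UTC + 9h = 10:15 Mirtara Isles standard time.
The standard-time date in Mirtara Isles, September 3, 2023, lies within the daylight-saving period (23 April – 24 November), so Mirtara Isles is on daylight time, UTC+10:00.
01:15 UTC + 10h = 11:15 Mirtara Isles.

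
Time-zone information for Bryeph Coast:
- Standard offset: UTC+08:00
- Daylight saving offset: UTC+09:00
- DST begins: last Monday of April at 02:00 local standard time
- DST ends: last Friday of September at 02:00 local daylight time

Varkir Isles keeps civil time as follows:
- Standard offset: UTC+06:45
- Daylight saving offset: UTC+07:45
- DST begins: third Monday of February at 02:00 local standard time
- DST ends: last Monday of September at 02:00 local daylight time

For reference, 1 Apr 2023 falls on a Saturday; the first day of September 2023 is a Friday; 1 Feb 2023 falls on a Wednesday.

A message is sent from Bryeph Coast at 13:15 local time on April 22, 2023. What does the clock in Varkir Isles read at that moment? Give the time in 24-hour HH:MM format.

1 April 2023 is a Saturday, so Mondays fall on 3, 10, 17, 24; the last is April 24.
1 September 2023 is a Friday, so Fridays fall on 1, 8, 15, 22, 29; the last is September 29.
April 22, 2023 does not fall between 24 April and 29 September, so daylight saving is not in effect and Bryeph Coast is at UTC+08:00.
13:15 Bryeph Coast − 8h = 05:15 UTC.
1 February 2023 is a Wednesday, so the first Monday is February 6 and the third is February 20.
1 September 2023 is a Friday, so Mondays fall on 4, 11, 18, 25; the last is September 25.
At the standard offset (UTC+06:45), 05:15 UTC + 6h45m = 12:00 Varkir Isles standard time.
The standard-time date in Varkir Isles, April 22, 2023, lies within the daylight-saving period (20 February – 25 September), so Varkir Isles is on daylight time, UTC+07:45.
05:15 UTC + 7h45m = 13:00 Varkir Isles.

13:00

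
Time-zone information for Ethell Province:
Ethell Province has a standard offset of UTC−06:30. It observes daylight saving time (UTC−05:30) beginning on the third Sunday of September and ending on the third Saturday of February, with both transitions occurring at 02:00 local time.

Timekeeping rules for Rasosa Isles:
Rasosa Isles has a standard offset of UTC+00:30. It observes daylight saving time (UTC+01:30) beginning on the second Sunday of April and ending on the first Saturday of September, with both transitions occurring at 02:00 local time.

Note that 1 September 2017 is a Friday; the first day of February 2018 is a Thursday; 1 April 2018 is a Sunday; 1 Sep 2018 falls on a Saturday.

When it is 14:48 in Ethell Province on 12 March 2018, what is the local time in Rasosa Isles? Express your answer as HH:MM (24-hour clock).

1 September 2017 is a Friday, so the first Sunday is September 3 and the third is September 17.
1 February 2018 is a Thursday, so the first Saturday is February 3 and the third is February 17.
12 March 2018 is outside the daylight-saving period (17 September 2017 – 17 February 2018), so Ethell Province is on standard time, UTC−06:30.
14:48 Ethell Province + 6h30m = 21:18 UTC.
1 April 2018 is a Sunday, so the first Sunday is April 1 and the second is April 8.
1 September 2018 is a Saturday, so the first Saturday is September 1.
At the standard offset (UTC+00:30), 21:18 UTC + 0h30m = 21:48 Rasosa Isles standard time.
The standard-time date in Rasosa Isles, 12 March 2018, is outside the daylight-saving period (8 April – 1 September), so Rasosa Isles is on standard time, UTC+00:30.
21:18 UTC + 0h30m = 21:48 Rasosa Isles.

21:48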